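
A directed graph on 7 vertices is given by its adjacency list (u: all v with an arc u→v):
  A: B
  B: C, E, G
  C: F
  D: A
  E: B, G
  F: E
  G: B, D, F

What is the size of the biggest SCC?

7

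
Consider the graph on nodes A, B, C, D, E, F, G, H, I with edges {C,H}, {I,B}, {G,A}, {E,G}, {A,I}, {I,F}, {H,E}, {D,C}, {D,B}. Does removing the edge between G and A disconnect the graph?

No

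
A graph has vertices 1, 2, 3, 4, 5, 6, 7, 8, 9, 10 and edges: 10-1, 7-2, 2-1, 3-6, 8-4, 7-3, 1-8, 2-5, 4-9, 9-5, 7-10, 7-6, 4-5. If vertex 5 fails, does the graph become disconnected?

Deleting 5 leaves 1 component (was 1) (its neighbors 2, 4, 9 remain connected to each other), so 5 is not a cut vertex.

No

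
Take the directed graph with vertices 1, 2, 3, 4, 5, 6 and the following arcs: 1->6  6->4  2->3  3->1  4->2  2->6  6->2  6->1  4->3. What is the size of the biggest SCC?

5

{1, 2, 3, 4, 6} are all mutually reachable — one SCC of size 5.
{5} is an SCC by itself.
The largest has 5 vertices.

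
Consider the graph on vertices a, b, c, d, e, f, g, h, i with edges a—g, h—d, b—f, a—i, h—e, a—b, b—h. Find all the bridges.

a-b, a-g, a-i, b-f, b-h, d-h, e-h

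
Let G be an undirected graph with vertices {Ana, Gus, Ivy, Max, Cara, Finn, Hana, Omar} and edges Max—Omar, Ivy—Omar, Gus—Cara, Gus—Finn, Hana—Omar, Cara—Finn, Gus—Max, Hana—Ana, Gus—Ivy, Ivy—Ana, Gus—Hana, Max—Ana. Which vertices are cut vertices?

Gus

Removing Gus increases the component count from 1 to 2, so Gus is a cut vertex.
By contrast removing Ivy leaves 1 component; it is not a cut vertex. No other vertex is a cut vertex either.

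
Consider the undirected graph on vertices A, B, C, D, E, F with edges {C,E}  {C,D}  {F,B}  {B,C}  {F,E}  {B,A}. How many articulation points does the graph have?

Removing B increases the component count from 1 to 2, so B is a cut vertex.
Removing C increases the component count from 1 to 2, so C is a cut vertex.
By contrast removing A leaves 1 component; it is not a cut vertex. No other vertex is a cut vertex either.

2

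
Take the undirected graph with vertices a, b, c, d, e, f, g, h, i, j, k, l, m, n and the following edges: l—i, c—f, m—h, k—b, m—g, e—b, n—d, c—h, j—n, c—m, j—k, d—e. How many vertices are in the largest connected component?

6

a is isolated — a component by itself.
Starting from i we can reach i, l. That is one component of size 2.
Starting from c we can reach c, f, g, h, m. That is one component of size 5.
Starting from b we can reach b, d, e, j, k, n. That is one component of size 6.
The largest has 6 vertices.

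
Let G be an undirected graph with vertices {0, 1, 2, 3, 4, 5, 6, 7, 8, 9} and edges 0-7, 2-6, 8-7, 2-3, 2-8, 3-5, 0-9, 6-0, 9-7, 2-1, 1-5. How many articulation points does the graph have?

Removing 2 increases the component count from 2 to 3, so 2 is a cut vertex.
By contrast removing 9 leaves 2 components; it is not a cut vertex. No other vertex is a cut vertex either.

1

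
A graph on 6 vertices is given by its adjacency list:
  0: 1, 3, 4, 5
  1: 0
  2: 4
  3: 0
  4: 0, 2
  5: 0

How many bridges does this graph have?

5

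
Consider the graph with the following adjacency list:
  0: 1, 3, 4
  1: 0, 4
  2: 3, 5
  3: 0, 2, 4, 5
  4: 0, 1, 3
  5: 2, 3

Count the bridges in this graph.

The edges on the cycle 3-2-5-3 are not bridges since each lies on that cycle.
Every edge lies on some cycle, so there are no bridges.

0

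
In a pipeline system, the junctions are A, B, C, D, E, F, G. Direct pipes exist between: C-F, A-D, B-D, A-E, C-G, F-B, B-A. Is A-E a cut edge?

Removing A-E leaves no path between A and E: the component count goes from 1 to 2. So it is a bridge.

Yes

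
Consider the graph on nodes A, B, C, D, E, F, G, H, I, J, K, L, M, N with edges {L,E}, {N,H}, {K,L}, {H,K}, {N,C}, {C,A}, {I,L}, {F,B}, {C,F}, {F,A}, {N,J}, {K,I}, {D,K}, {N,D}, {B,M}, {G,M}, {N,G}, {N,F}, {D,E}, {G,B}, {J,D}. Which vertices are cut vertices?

Removing N increases the component count from 1 to 2, so N is a cut vertex.
By contrast removing G leaves 1 component; it is not a cut vertex. No other vertex is a cut vertex either.

N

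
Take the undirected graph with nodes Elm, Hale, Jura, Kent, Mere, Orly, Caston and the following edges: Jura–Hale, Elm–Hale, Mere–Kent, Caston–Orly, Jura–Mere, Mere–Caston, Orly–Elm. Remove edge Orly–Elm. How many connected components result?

1

Orly and Elm are still connected via Orly-Caston-Mere-Jura-Hale-Elm, so the component count stays at 1.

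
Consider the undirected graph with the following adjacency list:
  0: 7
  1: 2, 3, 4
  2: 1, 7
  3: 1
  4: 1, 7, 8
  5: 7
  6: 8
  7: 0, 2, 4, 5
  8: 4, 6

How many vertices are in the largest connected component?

9

Starting from 0 we can reach 0, 1, 2, 3, 4, 5, 6, 7, 8. That is one component of size 9.
The largest has 9 vertices.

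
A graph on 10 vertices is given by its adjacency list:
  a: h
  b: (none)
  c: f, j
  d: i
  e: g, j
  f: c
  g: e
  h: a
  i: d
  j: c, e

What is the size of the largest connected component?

5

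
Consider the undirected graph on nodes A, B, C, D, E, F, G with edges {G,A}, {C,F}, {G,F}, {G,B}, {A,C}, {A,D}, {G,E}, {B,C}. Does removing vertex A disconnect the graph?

Deleting A raises the number of components from 1 to 2, so A is a cut vertex.

Yes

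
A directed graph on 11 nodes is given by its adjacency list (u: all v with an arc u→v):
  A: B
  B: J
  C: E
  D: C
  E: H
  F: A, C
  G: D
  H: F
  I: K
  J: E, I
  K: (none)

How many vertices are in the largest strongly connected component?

7

{A, B, C, E, F, H, J} are all mutually reachable — one SCC of size 7.
{I} is an SCC by itself.
{K} is an SCC by itself.
{G} is an SCC by itself.
{D} is an SCC by itself.
The largest has 7 vertices.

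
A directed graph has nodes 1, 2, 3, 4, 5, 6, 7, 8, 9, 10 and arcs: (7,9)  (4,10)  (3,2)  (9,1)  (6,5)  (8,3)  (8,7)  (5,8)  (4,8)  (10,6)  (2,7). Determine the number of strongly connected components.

{3} is an SCC by itself.
{8} is an SCC by itself.
{10} is an SCC by itself.
{9} is an SCC by itself.
{5} is an SCC by itself.
(and 5 more singleton SCCs)
That gives 10 strongly connected components.

10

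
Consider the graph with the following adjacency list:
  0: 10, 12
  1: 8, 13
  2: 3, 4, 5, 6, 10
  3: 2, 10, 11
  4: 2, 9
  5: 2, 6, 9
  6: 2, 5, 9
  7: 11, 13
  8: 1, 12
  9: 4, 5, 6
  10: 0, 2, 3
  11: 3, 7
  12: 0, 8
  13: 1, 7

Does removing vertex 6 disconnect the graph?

Deleting 6 leaves 1 component (was 1) (its neighbors 2, 5, 9 remain connected to each other), so 6 is not a cut vertex.

No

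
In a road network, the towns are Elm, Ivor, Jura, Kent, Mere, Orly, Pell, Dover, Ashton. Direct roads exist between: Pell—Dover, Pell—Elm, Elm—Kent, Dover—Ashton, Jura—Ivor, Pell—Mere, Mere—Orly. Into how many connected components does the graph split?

Starting from Ivor we can reach Ivor, Jura. That is one component of size 2.
Starting from Elm we can reach Elm, Kent, Mere, Orly, Pell, Dover, Ashton. That is one component of size 7.
Total: 2 components.

2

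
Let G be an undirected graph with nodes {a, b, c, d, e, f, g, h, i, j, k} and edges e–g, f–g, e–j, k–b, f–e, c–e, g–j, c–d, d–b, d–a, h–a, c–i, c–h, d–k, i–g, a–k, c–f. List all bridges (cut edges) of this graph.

none

The edges on the cycle c-h-a-k-b-d-c are not bridges since each lies on that cycle.
Every edge lies on some cycle, so there are no bridges.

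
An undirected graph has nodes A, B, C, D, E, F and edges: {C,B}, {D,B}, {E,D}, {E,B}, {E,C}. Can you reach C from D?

From D we can reach B, C, D, E, which includes C.

Yes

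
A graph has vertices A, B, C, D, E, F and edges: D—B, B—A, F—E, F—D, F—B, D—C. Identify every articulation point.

B, D, F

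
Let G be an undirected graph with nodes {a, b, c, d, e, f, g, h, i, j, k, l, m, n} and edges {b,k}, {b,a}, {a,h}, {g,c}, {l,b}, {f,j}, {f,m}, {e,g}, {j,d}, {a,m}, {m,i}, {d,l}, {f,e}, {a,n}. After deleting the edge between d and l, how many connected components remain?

d and l are still connected via d-j-f-m-a-b-l, so the component count stays at 1.

1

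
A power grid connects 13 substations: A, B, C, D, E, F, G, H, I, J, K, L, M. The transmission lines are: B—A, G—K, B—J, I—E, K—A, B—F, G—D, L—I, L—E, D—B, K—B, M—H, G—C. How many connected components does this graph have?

3

Starting from H we can reach H, M. That is one component of size 2.
Starting from E we can reach E, I, L. That is one component of size 3.
Starting from A we can reach A, B, C, D, F, G, J, K. That is one component of size 8.
Total: 3 components.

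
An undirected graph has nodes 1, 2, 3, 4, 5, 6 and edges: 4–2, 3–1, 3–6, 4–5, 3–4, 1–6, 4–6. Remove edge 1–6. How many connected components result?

1 and 6 are still connected via 1-3-6, so the component count stays at 1.

1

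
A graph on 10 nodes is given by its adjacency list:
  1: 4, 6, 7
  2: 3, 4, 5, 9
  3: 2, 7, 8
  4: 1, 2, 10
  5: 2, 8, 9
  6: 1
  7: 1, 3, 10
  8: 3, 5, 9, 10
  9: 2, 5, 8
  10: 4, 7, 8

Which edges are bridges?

1-6

The edges on the cycle 2-5-9-8-3-2 are not bridges since each lies on that cycle.
But removing 1-6 disconnects 1 from 6 — this is a bridge.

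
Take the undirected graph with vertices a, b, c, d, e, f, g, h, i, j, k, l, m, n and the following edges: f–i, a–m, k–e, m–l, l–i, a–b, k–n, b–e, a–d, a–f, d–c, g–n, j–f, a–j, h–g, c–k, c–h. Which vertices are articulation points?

a

Removing a increases the component count from 1 to 2, so a is a cut vertex.
By contrast removing h leaves 1 component; it is not a cut vertex. No other vertex is a cut vertex either.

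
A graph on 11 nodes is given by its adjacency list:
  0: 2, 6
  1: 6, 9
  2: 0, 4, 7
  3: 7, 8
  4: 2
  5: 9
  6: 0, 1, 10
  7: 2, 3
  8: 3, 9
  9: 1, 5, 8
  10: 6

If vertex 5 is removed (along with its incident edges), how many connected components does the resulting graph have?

1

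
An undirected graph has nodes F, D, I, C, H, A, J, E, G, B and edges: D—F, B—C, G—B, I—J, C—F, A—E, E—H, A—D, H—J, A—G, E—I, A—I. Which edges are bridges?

none

The edges on the cycle A-G-B-C-F-D-A are not bridges since each lies on that cycle.
Every edge lies on some cycle, so there are no bridges.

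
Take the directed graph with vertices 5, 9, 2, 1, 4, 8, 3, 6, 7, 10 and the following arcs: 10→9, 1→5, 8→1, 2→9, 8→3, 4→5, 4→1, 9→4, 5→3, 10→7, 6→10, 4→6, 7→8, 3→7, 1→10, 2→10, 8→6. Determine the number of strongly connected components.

{1, 3, 4, 5, 6, 7, 8, 9, 10} are all mutually reachable — one SCC of size 9.
{2} is an SCC by itself.
That gives 2 strongly connected components.

2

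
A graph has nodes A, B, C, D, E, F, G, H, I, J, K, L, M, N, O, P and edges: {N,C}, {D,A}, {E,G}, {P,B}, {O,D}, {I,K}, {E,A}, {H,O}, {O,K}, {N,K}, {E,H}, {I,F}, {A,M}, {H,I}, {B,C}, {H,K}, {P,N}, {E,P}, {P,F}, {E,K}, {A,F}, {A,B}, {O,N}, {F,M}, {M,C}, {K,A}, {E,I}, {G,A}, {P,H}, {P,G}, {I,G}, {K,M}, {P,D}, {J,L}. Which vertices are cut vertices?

Removing K, for instance, still leaves 2 components. No single vertex removal increases the component count — the graph has no articulation points.

none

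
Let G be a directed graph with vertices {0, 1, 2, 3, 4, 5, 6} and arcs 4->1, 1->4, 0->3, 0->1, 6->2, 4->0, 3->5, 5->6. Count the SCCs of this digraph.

{0, 1, 4} are all mutually reachable — one SCC of size 3.
{6} is an SCC by itself.
{3} is an SCC by itself.
{5} is an SCC by itself.
{2} is an SCC by itself.
That gives 5 strongly connected components.

5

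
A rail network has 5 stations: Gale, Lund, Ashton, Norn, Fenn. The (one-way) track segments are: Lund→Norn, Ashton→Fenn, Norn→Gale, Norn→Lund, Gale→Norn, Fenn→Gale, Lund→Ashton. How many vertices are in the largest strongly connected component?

5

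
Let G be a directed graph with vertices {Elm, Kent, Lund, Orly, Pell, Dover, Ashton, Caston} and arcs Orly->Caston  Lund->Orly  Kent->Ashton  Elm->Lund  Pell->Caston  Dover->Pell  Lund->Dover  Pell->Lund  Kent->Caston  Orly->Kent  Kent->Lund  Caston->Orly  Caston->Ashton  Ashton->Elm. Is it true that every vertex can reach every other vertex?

From Ashton we can reach every vertex (Elm, Kent, Lund, Orly, Pell, Dover, Ashton, Caston), and every vertex can reach Ashton (Elm, Kent, Lund, Orly, Pell, Dover, Ashton, Caston). So the whole graph is one strongly connected component.

Yes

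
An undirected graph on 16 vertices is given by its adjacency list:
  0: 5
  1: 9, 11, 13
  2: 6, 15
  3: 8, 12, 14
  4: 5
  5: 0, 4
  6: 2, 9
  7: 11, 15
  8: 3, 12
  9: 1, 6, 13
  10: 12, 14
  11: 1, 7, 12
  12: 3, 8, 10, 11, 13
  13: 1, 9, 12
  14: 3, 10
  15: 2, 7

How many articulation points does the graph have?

2

Removing 5 increases the component count from 2 to 3, so 5 is a cut vertex.
Removing 12 increases the component count from 2 to 3, so 12 is a cut vertex.
By contrast removing 8 leaves 2 components; it is not a cut vertex. No other vertex is a cut vertex either.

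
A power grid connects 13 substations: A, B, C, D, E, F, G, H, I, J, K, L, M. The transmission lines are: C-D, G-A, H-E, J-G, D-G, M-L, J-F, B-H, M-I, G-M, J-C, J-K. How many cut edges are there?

The edges on the cycle J-C-D-G-J are not bridges since each lies on that cycle.
But removing J-K disconnects J from K; removing H-E disconnects H from E; removing G-A disconnects G from A; removing J-F disconnects J from F — these are bridges.
In total 8 edges are bridges.

8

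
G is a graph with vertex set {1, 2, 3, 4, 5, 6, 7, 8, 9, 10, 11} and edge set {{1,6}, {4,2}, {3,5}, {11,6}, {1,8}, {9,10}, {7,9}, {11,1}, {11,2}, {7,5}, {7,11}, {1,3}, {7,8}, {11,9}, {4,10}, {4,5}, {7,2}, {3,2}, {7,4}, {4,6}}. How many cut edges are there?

The edges on the cycle 7-4-10-9-11-7 are not bridges since each lies on that cycle.
Every edge lies on some cycle, so there are no bridges.

0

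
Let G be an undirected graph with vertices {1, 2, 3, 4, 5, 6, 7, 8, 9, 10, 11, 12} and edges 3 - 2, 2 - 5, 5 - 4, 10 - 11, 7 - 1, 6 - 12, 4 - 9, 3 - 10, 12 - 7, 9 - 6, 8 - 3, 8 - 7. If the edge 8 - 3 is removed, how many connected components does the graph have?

1

8 and 3 are still connected via 8-7-12-6-9-4-5-2-3, so the component count stays at 1.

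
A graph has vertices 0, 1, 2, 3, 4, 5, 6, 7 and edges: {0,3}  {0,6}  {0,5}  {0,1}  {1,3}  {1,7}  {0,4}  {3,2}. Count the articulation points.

3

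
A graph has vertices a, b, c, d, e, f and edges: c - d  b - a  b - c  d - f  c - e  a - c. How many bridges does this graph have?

The edges on the cycle b-a-c-b are not bridges since each lies on that cycle.
But removing c - e disconnects c from e; removing d - f disconnects d from f; removing c - d disconnects c from d — these are bridges.
That makes 3 bridges.

3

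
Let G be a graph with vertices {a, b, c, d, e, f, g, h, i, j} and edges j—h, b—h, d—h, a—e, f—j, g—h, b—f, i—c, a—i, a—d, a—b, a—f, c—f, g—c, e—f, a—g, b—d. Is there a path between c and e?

From c we can reach a, b, c, d, e, f, g, h, i, j, which includes e.

Yes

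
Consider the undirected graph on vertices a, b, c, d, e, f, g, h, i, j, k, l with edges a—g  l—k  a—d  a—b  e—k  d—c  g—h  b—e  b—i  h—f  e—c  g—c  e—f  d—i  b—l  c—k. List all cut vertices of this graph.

none

Removing a, for instance, still leaves 2 components. No single vertex removal increases the component count — the graph has no articulation points.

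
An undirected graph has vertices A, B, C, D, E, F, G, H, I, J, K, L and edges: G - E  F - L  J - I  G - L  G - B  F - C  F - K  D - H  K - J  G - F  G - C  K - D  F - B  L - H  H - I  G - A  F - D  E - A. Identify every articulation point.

G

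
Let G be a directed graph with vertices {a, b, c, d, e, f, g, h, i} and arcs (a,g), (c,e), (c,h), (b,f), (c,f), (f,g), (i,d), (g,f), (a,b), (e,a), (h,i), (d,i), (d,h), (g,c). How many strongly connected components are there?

2

{a, b, c, e, f, g} are all mutually reachable — one SCC of size 6.
{d, h, i} are all mutually reachable — one SCC of size 3.
That gives 2 strongly connected components.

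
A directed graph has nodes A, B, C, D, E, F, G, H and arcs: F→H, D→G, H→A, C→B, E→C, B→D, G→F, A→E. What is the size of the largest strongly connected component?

8

{A, B, C, D, E, F, G, H} are all mutually reachable — one SCC of size 8.
The largest has 8 vertices.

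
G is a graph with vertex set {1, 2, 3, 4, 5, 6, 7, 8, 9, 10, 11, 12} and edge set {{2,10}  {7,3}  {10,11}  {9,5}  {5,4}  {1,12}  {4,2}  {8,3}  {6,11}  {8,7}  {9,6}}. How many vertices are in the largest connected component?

7

Starting from 1 we can reach 1, 12. That is one component of size 2.
Starting from 3 we can reach 3, 7, 8. That is one component of size 3.
Starting from 2 we can reach 2, 4, 5, 6, 9, 10, 11. That is one component of size 7.
The largest has 7 vertices.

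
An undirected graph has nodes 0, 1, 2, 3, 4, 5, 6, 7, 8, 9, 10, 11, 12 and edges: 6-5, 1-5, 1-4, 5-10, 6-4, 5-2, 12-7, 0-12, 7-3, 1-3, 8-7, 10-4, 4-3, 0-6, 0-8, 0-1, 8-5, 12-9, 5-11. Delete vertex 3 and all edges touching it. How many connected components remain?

1

With 3 gone, the remaining components are: {0, 1, 2, 4, 5, 6, 7, 8, 9, 10, 11, 12}.
That is 1 component.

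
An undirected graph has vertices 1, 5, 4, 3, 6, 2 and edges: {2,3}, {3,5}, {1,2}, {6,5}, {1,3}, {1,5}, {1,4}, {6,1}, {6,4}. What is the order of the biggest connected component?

6

Starting from 1 we can reach 1, 2, 3, 4, 5, 6. That is one component of size 6.
The largest has 6 vertices.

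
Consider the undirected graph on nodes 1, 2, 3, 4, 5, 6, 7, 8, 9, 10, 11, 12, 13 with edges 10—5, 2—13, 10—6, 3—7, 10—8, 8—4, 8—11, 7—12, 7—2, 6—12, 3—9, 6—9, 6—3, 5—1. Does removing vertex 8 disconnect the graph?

Yes

Deleting 8 raises the number of components from 1 to 3, so 8 is a cut vertex.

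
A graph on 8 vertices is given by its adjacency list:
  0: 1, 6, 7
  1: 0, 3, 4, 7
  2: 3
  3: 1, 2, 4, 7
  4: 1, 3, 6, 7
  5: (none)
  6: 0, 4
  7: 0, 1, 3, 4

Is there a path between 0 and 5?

No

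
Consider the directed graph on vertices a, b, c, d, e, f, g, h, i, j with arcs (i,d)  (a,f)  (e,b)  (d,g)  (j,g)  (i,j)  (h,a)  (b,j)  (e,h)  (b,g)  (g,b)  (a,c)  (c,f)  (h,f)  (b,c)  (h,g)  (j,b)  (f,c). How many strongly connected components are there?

7

{b, g, j} are all mutually reachable — one SCC of size 3.
{c, f} are all mutually reachable — one SCC of size 2.
{h} is an SCC by itself.
{i} is an SCC by itself.
{e} is an SCC by itself.
(and 2 more singleton SCCs)
That gives 7 strongly connected components.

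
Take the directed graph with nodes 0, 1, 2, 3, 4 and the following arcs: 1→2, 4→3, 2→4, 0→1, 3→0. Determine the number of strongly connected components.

1

{0, 1, 2, 3, 4} are all mutually reachable — one SCC of size 5.
That gives 1 strongly connected component.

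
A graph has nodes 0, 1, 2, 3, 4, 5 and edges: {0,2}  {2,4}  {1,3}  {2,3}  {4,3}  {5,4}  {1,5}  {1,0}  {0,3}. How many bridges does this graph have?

The edges on the cycle 1-0-2-3-1 are not bridges since each lies on that cycle.
Every edge lies on some cycle, so there are no bridges.

0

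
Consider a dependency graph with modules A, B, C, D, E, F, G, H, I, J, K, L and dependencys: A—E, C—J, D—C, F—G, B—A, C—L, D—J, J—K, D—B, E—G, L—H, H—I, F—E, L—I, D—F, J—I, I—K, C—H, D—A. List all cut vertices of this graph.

Removing D increases the component count from 1 to 2, so D is a cut vertex.
By contrast removing J leaves 1 component; it is not a cut vertex. No other vertex is a cut vertex either.

D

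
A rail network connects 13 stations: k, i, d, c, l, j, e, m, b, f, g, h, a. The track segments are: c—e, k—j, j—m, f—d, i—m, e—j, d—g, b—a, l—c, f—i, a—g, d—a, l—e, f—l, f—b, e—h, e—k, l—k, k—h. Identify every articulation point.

Removing f increases the component count from 1 to 2, so f is a cut vertex.
By contrast removing c leaves 1 component; it is not a cut vertex. No other vertex is a cut vertex either.

f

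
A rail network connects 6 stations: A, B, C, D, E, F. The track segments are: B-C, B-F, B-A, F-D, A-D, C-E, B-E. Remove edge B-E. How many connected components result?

B and E are still connected via B-C-E, so the component count stays at 1.

1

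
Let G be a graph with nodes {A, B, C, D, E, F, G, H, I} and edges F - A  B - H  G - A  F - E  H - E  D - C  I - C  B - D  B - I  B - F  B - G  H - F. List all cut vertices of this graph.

B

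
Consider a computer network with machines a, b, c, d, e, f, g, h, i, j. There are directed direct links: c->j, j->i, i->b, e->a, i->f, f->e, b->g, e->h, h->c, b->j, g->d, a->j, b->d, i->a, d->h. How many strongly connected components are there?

1

{a, b, c, d, e, f, g, h, i, j} are all mutually reachable — one SCC of size 10.
That gives 1 strongly connected component.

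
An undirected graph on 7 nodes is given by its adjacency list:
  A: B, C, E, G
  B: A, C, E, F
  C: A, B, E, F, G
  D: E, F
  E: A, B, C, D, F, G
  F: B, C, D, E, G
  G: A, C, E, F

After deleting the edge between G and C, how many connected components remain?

1

G and C are still connected via G-E-C, so the component count stays at 1.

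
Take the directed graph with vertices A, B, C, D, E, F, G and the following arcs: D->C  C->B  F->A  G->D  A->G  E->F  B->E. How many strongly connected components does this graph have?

1

{A, B, C, D, E, F, G} are all mutually reachable — one SCC of size 7.
That gives 1 strongly connected component.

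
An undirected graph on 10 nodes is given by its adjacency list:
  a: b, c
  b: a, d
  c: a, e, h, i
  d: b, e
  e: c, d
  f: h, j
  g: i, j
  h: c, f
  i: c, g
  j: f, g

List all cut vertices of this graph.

c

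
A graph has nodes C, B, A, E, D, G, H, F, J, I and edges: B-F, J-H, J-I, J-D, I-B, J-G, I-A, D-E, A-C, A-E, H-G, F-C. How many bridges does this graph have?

0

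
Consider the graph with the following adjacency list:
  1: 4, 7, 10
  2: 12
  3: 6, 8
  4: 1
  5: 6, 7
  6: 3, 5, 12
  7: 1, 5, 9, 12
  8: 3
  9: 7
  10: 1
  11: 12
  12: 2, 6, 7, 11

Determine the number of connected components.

1

Starting from 1 we can reach 1, 2, 3, 4, 5, 6, 7, 8, 9, 10, 11, 12. That is one component of size 12.
Total: 1 component.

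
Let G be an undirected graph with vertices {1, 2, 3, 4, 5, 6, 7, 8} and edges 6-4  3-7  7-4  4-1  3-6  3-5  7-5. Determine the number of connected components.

3

2 is isolated — a component by itself.
8 is isolated — a component by itself.
Starting from 1 we can reach 1, 3, 4, 5, 6, 7. That is one component of size 6.
Total: 3 components.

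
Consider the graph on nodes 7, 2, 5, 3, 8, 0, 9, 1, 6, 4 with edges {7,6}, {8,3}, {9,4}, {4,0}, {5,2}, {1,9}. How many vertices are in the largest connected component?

Starting from 3 we can reach 3, 8. That is one component of size 2.
Starting from 2 we can reach 2, 5. That is one component of size 2.
Starting from 6 we can reach 6, 7. That is one component of size 2.
Starting from 0 we can reach 0, 1, 4, 9. That is one component of size 4.
The largest has 4 vertices.

4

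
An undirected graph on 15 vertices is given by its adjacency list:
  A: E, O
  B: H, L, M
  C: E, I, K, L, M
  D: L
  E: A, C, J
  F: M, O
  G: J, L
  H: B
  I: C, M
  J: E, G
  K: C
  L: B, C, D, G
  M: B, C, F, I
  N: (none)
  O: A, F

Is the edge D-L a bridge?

Yes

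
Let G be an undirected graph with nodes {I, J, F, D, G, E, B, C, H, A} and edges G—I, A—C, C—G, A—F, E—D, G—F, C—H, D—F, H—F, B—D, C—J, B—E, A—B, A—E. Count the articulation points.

Removing C increases the component count from 1 to 2, so C is a cut vertex.
Removing G increases the component count from 1 to 2, so G is a cut vertex.
By contrast removing B leaves 1 component; it is not a cut vertex. No other vertex is a cut vertex either.

2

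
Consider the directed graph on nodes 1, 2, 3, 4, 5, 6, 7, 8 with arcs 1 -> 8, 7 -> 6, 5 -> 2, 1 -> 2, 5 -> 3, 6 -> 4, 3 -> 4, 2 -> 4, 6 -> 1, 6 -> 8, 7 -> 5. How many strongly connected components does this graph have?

8

{7} is an SCC by itself.
{6} is an SCC by itself.
{5} is an SCC by itself.
{2} is an SCC by itself.
{4} is an SCC by itself.
(and 3 more singleton SCCs)
That gives 8 strongly connected components.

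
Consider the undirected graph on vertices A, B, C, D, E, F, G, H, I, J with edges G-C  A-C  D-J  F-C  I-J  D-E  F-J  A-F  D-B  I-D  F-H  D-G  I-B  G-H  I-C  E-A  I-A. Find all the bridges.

none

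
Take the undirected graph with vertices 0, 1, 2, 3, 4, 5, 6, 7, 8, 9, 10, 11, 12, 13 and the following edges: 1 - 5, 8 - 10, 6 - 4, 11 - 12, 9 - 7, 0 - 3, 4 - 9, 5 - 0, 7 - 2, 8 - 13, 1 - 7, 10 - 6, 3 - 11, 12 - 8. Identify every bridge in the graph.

13-8, 2-7

The edges on the cycle 1-5-0-3-11-12-8-10-6-4-9-7-1 are not bridges since each lies on that cycle.
But removing 7 - 2 disconnects 7 from 2; removing 13 - 8 disconnects 13 from 8 — these are bridges.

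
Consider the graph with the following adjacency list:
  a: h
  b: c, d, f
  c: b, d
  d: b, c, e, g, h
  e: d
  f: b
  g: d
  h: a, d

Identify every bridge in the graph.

a-h, b-f, d-e, d-g, d-h

The edges on the cycle c-d-b-c are not bridges since each lies on that cycle.
But removing d-g disconnects d from g; removing h-d disconnects h from d; removing h-a disconnects h from a; removing f-b disconnects f from b — these are bridges.
In total 5 edges are bridges.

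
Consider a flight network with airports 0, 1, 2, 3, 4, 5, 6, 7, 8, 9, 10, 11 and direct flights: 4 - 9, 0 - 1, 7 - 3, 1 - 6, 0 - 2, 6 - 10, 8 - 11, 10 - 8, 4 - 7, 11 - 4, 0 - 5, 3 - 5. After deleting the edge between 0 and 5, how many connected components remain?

0 and 5 are still connected via 0-1-6-10-8-11-4-7-3-5, so the component count stays at 1.

1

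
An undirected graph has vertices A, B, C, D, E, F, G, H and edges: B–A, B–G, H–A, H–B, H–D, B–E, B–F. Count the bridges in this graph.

4

The edges on the cycle H-B-A-H are not bridges since each lies on that cycle.
But removing B–E disconnects B from E; removing B–F disconnects B from F; removing D–H disconnects D from H; removing G–B disconnects G from B — these are bridges.
That makes 4 bridges.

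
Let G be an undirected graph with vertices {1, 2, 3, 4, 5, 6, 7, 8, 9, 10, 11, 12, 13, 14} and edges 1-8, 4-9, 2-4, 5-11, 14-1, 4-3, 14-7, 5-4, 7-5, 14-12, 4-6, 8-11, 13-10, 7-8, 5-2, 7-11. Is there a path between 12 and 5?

From 12 we can reach 1, 2, 3, 4, 5, 6, 7, 8, 9, 11, 12, 14, which includes 5.

Yes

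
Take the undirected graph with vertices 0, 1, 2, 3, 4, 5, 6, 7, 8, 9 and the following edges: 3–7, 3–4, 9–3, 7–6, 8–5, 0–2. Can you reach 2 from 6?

The component containing 6 is {3, 4, 6, 7, 9}, and 2 is not in it.

No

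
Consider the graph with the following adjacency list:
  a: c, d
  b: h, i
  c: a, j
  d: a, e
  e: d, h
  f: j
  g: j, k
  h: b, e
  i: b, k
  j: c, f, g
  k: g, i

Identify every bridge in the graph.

The edges on the cycle e-d-a-c-j-g-k-i-b-h-e are not bridges since each lies on that cycle.
But removing f-j disconnects f from j — this is a bridge.

f-j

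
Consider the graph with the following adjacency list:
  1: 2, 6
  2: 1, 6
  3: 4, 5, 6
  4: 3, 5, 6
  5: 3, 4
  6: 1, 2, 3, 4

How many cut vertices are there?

1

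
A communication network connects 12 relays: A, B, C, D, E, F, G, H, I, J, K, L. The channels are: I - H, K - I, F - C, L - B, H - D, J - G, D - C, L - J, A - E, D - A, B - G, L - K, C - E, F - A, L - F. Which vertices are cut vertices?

Removing L increases the component count from 1 to 2, so L is a cut vertex.
By contrast removing I leaves 1 component; it is not a cut vertex. No other vertex is a cut vertex either.

L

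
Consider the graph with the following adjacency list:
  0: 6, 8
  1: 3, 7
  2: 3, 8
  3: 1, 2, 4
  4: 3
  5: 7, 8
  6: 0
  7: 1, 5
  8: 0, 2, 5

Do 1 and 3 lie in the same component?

Yes

From 1 we can reach 0, 1, 2, 3, 4, 5, 6, 7, 8, which includes 3.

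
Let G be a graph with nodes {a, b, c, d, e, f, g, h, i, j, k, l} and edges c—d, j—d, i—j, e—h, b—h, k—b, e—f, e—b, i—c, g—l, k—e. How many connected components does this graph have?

a is isolated — a component by itself.
Starting from g we can reach g, l. That is one component of size 2.
Starting from c we can reach c, d, i, j. That is one component of size 4.
Starting from b we can reach b, e, f, h, k. That is one component of size 5.
Total: 4 components.

4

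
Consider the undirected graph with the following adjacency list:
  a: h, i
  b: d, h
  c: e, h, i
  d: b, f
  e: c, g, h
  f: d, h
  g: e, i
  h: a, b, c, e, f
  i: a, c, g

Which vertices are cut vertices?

Removing h increases the component count from 1 to 2, so h is a cut vertex.
By contrast removing e leaves 1 component; it is not a cut vertex. No other vertex is a cut vertex either.

h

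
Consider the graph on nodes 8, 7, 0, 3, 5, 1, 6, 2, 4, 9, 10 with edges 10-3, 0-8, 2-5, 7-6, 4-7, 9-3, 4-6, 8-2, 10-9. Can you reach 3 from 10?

From 10 we can reach 3, 9, 10, which includes 3.

Yes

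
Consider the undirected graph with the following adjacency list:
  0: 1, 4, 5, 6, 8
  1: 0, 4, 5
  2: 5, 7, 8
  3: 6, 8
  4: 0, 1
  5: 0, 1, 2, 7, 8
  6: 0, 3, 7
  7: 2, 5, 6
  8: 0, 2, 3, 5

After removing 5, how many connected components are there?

1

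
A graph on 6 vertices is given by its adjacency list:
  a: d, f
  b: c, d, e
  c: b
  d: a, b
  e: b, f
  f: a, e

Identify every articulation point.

Removing b increases the component count from 1 to 2, so b is a cut vertex.
By contrast removing d leaves 1 component; it is not a cut vertex. No other vertex is a cut vertex either.

b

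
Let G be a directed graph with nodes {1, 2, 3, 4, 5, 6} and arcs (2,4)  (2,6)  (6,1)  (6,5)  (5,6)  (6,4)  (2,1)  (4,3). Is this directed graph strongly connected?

No

There is no directed path from 6 to 2, so the graph is not strongly connected.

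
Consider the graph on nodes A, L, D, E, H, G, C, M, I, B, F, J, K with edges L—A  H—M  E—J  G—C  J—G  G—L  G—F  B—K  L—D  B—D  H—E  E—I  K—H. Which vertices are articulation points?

E, G, H, L

Removing E increases the component count from 1 to 2, so E is a cut vertex.
Removing G increases the component count from 1 to 3, so G is a cut vertex.
Removing H increases the component count from 1 to 2, so H is a cut vertex.
Likewise L is a cut vertex.
By contrast removing B leaves 1 component; it is not a cut vertex. No other vertex is a cut vertex either.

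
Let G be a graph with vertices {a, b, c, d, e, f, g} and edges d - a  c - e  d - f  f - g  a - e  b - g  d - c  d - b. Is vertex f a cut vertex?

No

Deleting f leaves 1 component (was 1) (its neighbors d, g remain connected to each other), so f is not a cut vertex.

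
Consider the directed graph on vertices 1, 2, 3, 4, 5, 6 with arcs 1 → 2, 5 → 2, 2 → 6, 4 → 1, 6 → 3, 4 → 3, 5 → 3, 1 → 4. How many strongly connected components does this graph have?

5

{1, 4} are all mutually reachable — one SCC of size 2.
{6} is an SCC by itself.
{5} is an SCC by itself.
{2} is an SCC by itself.
{3} is an SCC by itself.
That gives 5 strongly connected components.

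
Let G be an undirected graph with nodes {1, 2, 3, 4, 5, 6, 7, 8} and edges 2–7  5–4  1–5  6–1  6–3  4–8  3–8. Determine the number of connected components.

2

Starting from 2 we can reach 2, 7. That is one component of size 2.
Starting from 1 we can reach 1, 3, 4, 5, 6, 8. That is one component of size 6.
Total: 2 components.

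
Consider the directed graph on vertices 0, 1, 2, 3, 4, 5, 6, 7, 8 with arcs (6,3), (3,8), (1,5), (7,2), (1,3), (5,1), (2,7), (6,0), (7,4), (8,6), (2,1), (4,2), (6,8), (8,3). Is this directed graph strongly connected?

No

There is no directed path from 5 to 4, so the graph is not strongly connected.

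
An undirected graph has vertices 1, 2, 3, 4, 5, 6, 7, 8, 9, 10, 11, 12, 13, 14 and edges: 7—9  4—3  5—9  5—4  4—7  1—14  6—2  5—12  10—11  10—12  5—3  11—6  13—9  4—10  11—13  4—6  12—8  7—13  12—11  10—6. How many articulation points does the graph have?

Removing 6 increases the component count from 2 to 3, so 6 is a cut vertex.
Removing 12 increases the component count from 2 to 3, so 12 is a cut vertex.
By contrast removing 4 leaves 2 components; it is not a cut vertex. No other vertex is a cut vertex either.

2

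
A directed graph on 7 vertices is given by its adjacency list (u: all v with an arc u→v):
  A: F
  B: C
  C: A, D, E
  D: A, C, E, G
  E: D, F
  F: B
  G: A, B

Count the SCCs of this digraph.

1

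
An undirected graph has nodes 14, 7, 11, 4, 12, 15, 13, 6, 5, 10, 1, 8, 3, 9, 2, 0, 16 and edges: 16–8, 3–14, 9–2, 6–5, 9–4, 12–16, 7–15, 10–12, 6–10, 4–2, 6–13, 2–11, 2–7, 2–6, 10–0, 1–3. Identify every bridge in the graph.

The edges on the cycle 9-4-2-9 are not bridges since each lies on that cycle.
But removing 10–0 disconnects 10 from 0; removing 2–7 disconnects 2 from 7; removing 12–16 disconnects 12 from 16; removing 6–13 disconnects 6 from 13 — these are bridges.
In total 13 edges are bridges.

0-10, 1-3, 10-12, 10-6, 11-2, 12-16, 13-6, 14-3, 15-7, 16-8, 2-6, 2-7, 5-6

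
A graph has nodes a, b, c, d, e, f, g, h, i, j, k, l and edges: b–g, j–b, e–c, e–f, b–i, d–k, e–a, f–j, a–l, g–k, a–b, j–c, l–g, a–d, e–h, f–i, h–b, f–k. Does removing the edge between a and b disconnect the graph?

No

After removing a–b, the path a-e-h-b still connects them, so the edge is not a bridge.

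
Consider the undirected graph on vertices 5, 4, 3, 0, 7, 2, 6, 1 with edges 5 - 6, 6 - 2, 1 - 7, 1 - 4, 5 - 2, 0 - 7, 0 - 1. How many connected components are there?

3

3 is isolated — a component by itself.
Starting from 2 we can reach 2, 5, 6. That is one component of size 3.
Starting from 0 we can reach 0, 1, 4, 7. That is one component of size 4.
Total: 3 components.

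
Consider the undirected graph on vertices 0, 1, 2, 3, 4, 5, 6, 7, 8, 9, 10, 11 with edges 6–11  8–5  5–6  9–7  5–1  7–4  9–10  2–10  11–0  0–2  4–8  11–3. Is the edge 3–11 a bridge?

Yes

Removing 3–11 leaves no path between 3 and 11: the component count goes from 1 to 2. So it is a bridge.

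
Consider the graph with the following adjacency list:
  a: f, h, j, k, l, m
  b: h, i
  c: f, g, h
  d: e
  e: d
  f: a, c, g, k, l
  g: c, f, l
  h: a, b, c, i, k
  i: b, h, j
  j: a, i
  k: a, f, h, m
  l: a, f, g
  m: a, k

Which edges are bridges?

d-e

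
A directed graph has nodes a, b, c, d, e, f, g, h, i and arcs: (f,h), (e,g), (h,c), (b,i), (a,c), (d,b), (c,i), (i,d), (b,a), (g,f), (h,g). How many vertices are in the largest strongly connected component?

{a, b, c, d, i} are all mutually reachable — one SCC of size 5.
{f, g, h} are all mutually reachable — one SCC of size 3.
{e} is an SCC by itself.
The largest has 5 vertices.

5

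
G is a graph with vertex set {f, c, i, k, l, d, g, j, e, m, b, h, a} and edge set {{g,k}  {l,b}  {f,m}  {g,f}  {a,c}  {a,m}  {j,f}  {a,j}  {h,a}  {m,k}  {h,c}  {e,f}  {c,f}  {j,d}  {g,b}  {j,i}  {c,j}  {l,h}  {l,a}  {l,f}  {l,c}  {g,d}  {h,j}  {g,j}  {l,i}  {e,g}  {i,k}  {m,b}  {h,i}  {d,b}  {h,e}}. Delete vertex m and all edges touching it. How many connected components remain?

1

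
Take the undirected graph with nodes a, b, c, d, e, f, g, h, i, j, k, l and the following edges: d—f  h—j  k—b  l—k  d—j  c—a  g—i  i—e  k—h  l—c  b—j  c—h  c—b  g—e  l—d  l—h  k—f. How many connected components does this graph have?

Starting from e we can reach e, g, i. That is one component of size 3.
Starting from a we can reach a, b, c, d, f, h, j, k, l. That is one component of size 9.
Total: 2 components.

2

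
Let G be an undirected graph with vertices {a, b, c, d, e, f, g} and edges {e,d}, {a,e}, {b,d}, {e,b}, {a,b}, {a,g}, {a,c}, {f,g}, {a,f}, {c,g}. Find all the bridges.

The edges on the cycle a-e-d-b-a are not bridges since each lies on that cycle.
Every edge lies on some cycle, so there are no bridges.

none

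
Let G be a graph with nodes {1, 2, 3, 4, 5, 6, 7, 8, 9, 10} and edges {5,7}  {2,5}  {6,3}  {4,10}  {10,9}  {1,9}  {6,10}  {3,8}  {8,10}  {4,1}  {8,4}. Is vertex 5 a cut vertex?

Yes

Deleting 5 raises the number of components from 2 to 3, so 5 is a cut vertex.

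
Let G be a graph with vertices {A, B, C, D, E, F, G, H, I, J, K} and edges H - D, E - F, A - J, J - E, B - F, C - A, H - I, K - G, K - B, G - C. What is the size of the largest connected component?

8

Starting from D we can reach D, H, I. That is one component of size 3.
Starting from A we can reach A, B, C, E, F, G, J, K. That is one component of size 8.
The largest has 8 vertices.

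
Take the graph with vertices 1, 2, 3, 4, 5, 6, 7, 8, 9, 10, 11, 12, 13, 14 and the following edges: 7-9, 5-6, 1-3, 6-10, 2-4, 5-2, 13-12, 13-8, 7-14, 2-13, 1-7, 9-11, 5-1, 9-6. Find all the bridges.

1-3, 10-6, 11-9, 12-13, 13-2, 13-8, 14-7, 2-4, 2-5

The edges on the cycle 5-1-7-9-6-5 are not bridges since each lies on that cycle.
But removing 13-12 disconnects 13 from 12; removing 1-3 disconnects 1 from 3; removing 5-2 disconnects 5 from 2; removing 6-10 disconnects 6 from 10 — these are bridges.
In total 9 edges are bridges.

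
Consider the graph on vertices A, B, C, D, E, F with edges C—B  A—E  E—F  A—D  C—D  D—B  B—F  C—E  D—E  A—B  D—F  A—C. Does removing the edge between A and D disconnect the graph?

No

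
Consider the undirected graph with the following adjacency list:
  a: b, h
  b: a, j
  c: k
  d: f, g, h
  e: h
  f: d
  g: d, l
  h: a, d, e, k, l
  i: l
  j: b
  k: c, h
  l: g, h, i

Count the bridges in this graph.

8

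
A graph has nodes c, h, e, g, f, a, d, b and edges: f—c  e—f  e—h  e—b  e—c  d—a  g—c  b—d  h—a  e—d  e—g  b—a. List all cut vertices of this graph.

e

Removing e increases the component count from 1 to 2, so e is a cut vertex.
By contrast removing g leaves 1 component; it is not a cut vertex. No other vertex is a cut vertex either.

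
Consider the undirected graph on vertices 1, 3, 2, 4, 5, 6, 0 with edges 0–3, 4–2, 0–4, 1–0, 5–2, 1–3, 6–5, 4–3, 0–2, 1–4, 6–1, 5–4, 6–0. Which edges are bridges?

The edges on the cycle 5-4-2-5 are not bridges since each lies on that cycle.
Every edge lies on some cycle, so there are no bridges.

none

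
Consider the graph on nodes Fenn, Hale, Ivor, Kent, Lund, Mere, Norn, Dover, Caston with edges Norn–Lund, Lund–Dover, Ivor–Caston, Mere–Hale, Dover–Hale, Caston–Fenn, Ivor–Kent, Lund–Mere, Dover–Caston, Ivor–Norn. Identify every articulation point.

Removing Ivor increases the component count from 1 to 2, so Ivor is a cut vertex.
Removing Caston increases the component count from 1 to 2, so Caston is a cut vertex.
By contrast removing Hale leaves 1 component; it is not a cut vertex. No other vertex is a cut vertex either.

Ivor, Caston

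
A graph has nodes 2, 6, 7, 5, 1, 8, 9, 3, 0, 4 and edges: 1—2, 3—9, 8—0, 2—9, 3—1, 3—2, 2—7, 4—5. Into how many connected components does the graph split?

4

6 is isolated — a component by itself.
Starting from 0 we can reach 0, 8. That is one component of size 2.
Starting from 4 we can reach 4, 5. That is one component of size 2.
Starting from 1 we can reach 1, 2, 3, 7, 9. That is one component of size 5.
Total: 4 components.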